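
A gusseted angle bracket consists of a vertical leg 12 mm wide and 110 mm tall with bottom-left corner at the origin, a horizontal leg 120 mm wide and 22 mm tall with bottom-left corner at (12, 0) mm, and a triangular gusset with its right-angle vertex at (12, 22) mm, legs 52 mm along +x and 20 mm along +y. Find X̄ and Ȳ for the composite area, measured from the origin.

vertical leg: A = 12 × 110 = 1320.00, centroid at (6.00, 55.00).
horizontal leg: A = 120 × 22 = 2640.00, centroid at (72.00, 11.00).
gusset: A = ½·52·20 = 520.00, centroid at (29.33, 28.67).
ΣA = 4480.00 mm²
ΣAX̄ = (1320.00)(6.00) + (2640.00)(72.00) + (520.00)(29.33) = 213253.33 mm³
ΣAȲ = (1320.00)(55.00) + (2640.00)(11.00) + (520.00)(28.67) = 116546.67 mm³
X̄ = 213253.33 / 4480.00 = 47.60 mm
Ȳ = 116546.67 / 4480.00 = 26.01 mm

X̄ = 47.60 mm, Ȳ = 26.01 mm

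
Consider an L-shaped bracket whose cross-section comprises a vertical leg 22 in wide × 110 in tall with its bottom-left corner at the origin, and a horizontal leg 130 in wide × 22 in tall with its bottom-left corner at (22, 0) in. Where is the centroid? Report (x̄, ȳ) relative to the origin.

Part | A | x̄ᵢ | ȳᵢ | A·x̄ᵢ | A·ȳᵢ
vertical leg | 2420.00 | 11.00 | 55.00 | 26620.00 | 133100.00
horizontal leg | 2860.00 | 87.00 | 11.00 | 248820.00 | 31460.00
Σ | 5280.00 |  |  | 275440.00 | 164560.00
x̄ = 275440.00 / 5280.00 = 52.17 in
ȳ = 164560.00 / 5280.00 = 31.17 in

x̄ = 52.17 in, ȳ = 31.17 in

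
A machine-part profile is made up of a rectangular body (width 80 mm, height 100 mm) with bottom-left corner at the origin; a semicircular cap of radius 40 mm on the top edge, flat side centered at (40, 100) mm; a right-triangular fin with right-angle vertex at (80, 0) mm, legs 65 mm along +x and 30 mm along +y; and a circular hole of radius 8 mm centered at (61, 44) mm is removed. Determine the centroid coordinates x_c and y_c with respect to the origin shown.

rectangular body: A = 80 × 100 = 8000.00, centroid at (40.00, 50.00).
semicircular top: A = ½π·40² = 2513.27, centroid at (40.00, 116.98).
triangular fin: A = ½·65·30 = 975.00, centroid at (101.67, 10.00).
hole: A = −π·8² = -201.06, centroid at (61.00, 44.00).
ΣA = 11287.21 mm²
ΣAx_c = (8000.00)(40.00) + (2513.27)(40.00) + (975.00)(101.67) + (-201.06)(61.00) = 507391.19 mm³
ΣAy_c = (8000.00)(50.00) + (2513.27)(116.98) + (975.00)(10.00) + (-201.06)(44.00) = 694897.35 mm³
x_c = 507391.19 / 11287.21 = 44.95 mm
y_c = 694897.35 / 11287.21 = 61.57 mm

x_c = 44.95 mm, y_c = 61.57 mm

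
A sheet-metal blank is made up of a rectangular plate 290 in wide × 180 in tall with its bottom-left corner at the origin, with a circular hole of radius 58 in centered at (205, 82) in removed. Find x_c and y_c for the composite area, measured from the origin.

x_c = 129.77 in, y_c = 92.03 in

Part | A | x̄ᵢ | ȳᵢ | A·x̄ᵢ | A·ȳᵢ
plate | 52200.00 | 145.00 | 90.00 | 7569000.00 | 4698000.00
hole | -10568.32 | 205.00 | 82.00 | -2166505.13 | -866602.05
Σ | 41631.68 |  |  | 5402494.87 | 3831397.95
x_c = 5402494.87 / 41631.68 = 129.77 in
y_c = 3831397.95 / 41631.68 = 92.03 in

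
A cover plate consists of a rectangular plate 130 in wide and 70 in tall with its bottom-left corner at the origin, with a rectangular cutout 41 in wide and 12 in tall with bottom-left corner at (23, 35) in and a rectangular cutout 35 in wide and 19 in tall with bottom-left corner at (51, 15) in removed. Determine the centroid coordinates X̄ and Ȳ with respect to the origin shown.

plate: A = 130 × 70 = 9100.00, centroid at (65.00, 35.00).
hole 1: A = −(41 × 12) = -492.00, centroid at (43.50, 41.00).
hole 2: A = −(35 × 19) = -665.00, centroid at (68.50, 24.50).
ΣA = 7943.00 in²
ΣAX̄ = (9100.00)(65.00) + (-492.00)(43.50) + (-665.00)(68.50) = 524545.50 in³
ΣAȲ = (9100.00)(35.00) + (-492.00)(41.00) + (-665.00)(24.50) = 282035.50 in³
X̄ = 524545.50 / 7943.00 = 66.04 in
Ȳ = 282035.50 / 7943.00 = 35.51 in

X̄ = 66.04 in, Ȳ = 35.51 in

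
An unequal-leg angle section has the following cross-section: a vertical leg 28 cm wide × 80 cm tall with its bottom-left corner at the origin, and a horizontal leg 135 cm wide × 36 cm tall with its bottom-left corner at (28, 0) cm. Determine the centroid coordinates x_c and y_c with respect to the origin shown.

x_c = 69.79 cm, y_c = 24.94 cm

vertical leg: A = 28 × 80 = 2240.00, centroid at (14.00, 40.00).
horizontal leg: A = 135 × 36 = 4860.00, centroid at (95.50, 18.00).
ΣA = 7100.00 cm²
ΣAx_c = (2240.00)(14.00) + (4860.00)(95.50) = 495490.00 cm³
ΣAy_c = (2240.00)(40.00) + (4860.00)(18.00) = 177080.00 cm³
x_c = 495490.00 / 7100.00 = 69.79 cm
y_c = 177080.00 / 7100.00 = 24.94 cm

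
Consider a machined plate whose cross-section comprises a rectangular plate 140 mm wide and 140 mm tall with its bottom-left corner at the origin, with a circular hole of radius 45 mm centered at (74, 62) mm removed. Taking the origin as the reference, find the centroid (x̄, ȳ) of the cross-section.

Part | A | x̄ᵢ | ȳᵢ | A·x̄ᵢ | A·ȳᵢ
plate | 19600.00 | 70.00 | 70.00 | 1372000.00 | 1372000.00
hole | -6361.73 | 74.00 | 62.00 | -470767.66 | -394426.96
Σ | 13238.27 |  |  | 901232.34 | 977573.04
x̄ = 901232.34 / 13238.27 = 68.08 mm
ȳ = 977573.04 / 13238.27 = 73.84 mm

x̄ = 68.08 mm, ȳ = 73.84 mm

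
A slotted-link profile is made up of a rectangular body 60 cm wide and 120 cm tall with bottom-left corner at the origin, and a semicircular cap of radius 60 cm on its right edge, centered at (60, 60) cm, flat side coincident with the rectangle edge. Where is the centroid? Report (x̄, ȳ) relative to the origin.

rectangular body: A = 60 × 120 = 7200.00, centroid at (30.00, 60.00).
semicircular end: A = ½π·60² = 5654.87, centroid at (85.46, 60.00).
ΣA = 12854.87 cm², ΣAx̄ = 699292.01 cm³, ΣAȳ = 771292.01 cm³.
x̄ = 699292.01/12854.87 = 54.40 cm; ȳ = 771292.01/12854.87 = 60.00 cm.

x̄ = 54.40 cm, ȳ = 60.00 cm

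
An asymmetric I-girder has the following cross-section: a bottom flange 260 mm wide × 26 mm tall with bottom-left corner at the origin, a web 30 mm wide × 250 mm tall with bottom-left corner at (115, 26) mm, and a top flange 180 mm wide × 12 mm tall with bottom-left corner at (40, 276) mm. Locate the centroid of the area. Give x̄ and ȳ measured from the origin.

bottom flange: A = 260 × 26 = 6760.00, centroid at (130.00, 13.00).
web: A = 30 × 250 = 7500.00, centroid at (130.00, 151.00).
top flange: A = 180 × 12 = 2160.00, centroid at (130.00, 282.00).
ΣA = 16420.00 mm²
ΣAx̄ = (6760.00)(130.00) + (7500.00)(130.00) + (2160.00)(130.00) = 2134600.00 mm³
ΣAȳ = (6760.00)(13.00) + (7500.00)(151.00) + (2160.00)(282.00) = 1829500.00 mm³
x̄ = 2134600.00 / 16420.00 = 130.00 mm
ȳ = 1829500.00 / 16420.00 = 111.42 mm

x̄ = 130.00 mm, ȳ = 111.42 mm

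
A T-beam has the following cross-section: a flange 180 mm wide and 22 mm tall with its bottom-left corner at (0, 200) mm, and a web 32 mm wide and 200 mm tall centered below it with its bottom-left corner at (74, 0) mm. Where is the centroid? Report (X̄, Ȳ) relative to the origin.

X̄ = 90.00 mm, Ȳ = 142.43 mm

Part | A | x̄ᵢ | ȳᵢ | A·x̄ᵢ | A·ȳᵢ
web | 6400.00 | 90.00 | 100.00 | 576000.00 | 640000.00
flange | 3960.00 | 90.00 | 211.00 | 356400.00 | 835560.00
Σ | 10360.00 |  |  | 932400.00 | 1475560.00
X̄ = 932400.00 / 10360.00 = 90.00 mm
Ȳ = 1475560.00 / 10360.00 = 142.43 mm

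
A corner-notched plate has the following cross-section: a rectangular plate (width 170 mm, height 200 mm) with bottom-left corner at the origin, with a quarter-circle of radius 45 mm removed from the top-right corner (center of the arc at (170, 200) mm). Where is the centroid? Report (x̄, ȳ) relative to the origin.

x̄ = 81.77 mm, ȳ = 96.03 mm

plate: A = 170 × 200 = 34000.00, centroid at (85.00, 100.00).
removed quarter-circle: A = −¼π·45² = -1590.43, centroid at (150.90, 180.90).
ΣA = 32409.57 mm²
ΣAx̄ = (34000.00)(85.00) + (-1590.43)(150.90) = 2650001.68 mm³
ΣAȳ = (34000.00)(100.00) + (-1590.43)(180.90) = 3112288.74 mm³
x̄ = 2650001.68 / 32409.57 = 81.77 mm
ȳ = 3112288.74 / 32409.57 = 96.03 mm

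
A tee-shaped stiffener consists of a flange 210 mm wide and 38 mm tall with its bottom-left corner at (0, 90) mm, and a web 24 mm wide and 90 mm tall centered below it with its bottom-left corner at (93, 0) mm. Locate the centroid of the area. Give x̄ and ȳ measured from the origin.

x̄ = 105.00 mm, ȳ = 95.37 mm

web: A = 24 × 90 = 2160.00, centroid at (105.00, 45.00).
flange: A = 210 × 38 = 7980.00, centroid at (105.00, 109.00).
ΣA = 10140.00 mm², ΣAx̄ = 1064700.00 mm³, ΣAȳ = 967020.00 mm³.
x̄ = 1064700.00/10140.00 = 105.00 mm; ȳ = 967020.00/10140.00 = 95.37 mm.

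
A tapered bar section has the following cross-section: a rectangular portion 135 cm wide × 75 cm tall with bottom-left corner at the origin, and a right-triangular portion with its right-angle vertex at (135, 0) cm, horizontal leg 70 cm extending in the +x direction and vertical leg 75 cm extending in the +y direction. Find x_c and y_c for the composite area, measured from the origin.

x_c = 86.20 cm, y_c = 34.93 cm

rectangular portion: A = 135 × 75 = 10125.00, centroid at (67.50, 37.50).
triangular portion: A = ½·70·75 = 2625.00, centroid at (158.33, 25.00).
ΣA = 12750.00 cm²
ΣAx_c = (10125.00)(67.50) + (2625.00)(158.33) = 1099062.50 cm³
ΣAy_c = (10125.00)(37.50) + (2625.00)(25.00) = 445312.50 cm³
x_c = 1099062.50 / 12750.00 = 86.20 cm
y_c = 445312.50 / 12750.00 = 34.93 cm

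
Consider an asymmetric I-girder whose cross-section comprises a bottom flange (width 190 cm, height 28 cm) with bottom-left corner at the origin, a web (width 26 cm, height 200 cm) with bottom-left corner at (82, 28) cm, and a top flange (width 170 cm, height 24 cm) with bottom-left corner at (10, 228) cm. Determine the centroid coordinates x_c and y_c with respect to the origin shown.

x_c = 95.00 cm, y_c = 117.76 cm

bottom flange: A = 190 × 28 = 5320.00, centroid at (95.00, 14.00).
web: A = 26 × 200 = 5200.00, centroid at (95.00, 128.00).
top flange: A = 170 × 24 = 4080.00, centroid at (95.00, 240.00).
ΣA = 14600.00 cm², ΣAx_c = 1387000.00 cm³, ΣAy_c = 1719280.00 cm³.
x_c = 1387000.00/14600.00 = 95.00 cm; y_c = 1719280.00/14600.00 = 117.76 cm.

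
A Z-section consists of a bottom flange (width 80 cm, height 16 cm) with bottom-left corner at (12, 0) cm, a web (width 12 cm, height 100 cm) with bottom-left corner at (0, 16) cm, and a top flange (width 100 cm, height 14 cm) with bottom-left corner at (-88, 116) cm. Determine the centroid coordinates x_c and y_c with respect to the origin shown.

x_c = 5.30 cm, y_c = 67.43 cm

bottom flange: A = 80 × 16 = 1280.00, centroid at (52.00, 8.00).
web: A = 12 × 100 = 1200.00, centroid at (6.00, 66.00).
top flange: A = 100 × 14 = 1400.00, centroid at (-38.00, 123.00).
ΣA = 3880.00 cm²
ΣAx_c = (1280.00)(52.00) + (1200.00)(6.00) + (1400.00)(-38.00) = 20560.00 cm³
ΣAy_c = (1280.00)(8.00) + (1200.00)(66.00) + (1400.00)(123.00) = 261640.00 cm³
x_c = 20560.00 / 3880.00 = 5.30 cm
y_c = 261640.00 / 3880.00 = 67.43 cm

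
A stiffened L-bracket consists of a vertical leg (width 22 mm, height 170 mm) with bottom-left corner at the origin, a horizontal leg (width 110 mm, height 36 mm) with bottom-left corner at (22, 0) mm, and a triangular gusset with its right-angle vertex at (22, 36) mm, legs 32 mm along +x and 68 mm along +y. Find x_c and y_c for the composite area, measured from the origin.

vertical leg: A = 22 × 170 = 3740.00, centroid at (11.00, 85.00).
horizontal leg: A = 110 × 36 = 3960.00, centroid at (77.00, 18.00).
gusset: A = ½·32·68 = 1088.00, centroid at (32.67, 58.67).
ΣA = 8788.00 mm²
ΣAx_c = (3740.00)(11.00) + (3960.00)(77.00) + (1088.00)(32.67) = 381601.33 mm³
ΣAy_c = (3740.00)(85.00) + (3960.00)(18.00) + (1088.00)(58.67) = 453009.33 mm³
x_c = 381601.33 / 8788.00 = 43.42 mm
y_c = 453009.33 / 8788.00 = 51.55 mm

x_c = 43.42 mm, y_c = 51.55 mm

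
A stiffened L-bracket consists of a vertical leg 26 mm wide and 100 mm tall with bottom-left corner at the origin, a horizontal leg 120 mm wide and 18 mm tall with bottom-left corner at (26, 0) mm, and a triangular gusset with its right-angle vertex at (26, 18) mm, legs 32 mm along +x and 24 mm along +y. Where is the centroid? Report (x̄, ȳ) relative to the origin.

x̄ = 45.42 mm, ȳ = 30.99 mm

vertical leg: A = 26 × 100 = 2600.00, centroid at (13.00, 50.00).
horizontal leg: A = 120 × 18 = 2160.00, centroid at (86.00, 9.00).
gusset: A = ½·32·24 = 384.00, centroid at (36.67, 26.00).
ΣA = 5144.00 mm², ΣAx̄ = 233640.00 mm³, ΣAȳ = 159424.00 mm³.
x̄ = 233640.00/5144.00 = 45.42 mm; ȳ = 159424.00/5144.00 = 30.99 mm.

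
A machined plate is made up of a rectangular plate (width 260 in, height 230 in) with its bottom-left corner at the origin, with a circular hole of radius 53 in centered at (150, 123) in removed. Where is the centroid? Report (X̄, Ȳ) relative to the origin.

X̄ = 126.54 in, Ȳ = 113.62 in

plate: A = 260 × 230 = 59800.00, centroid at (130.00, 115.00).
hole: A = −π·53² = -8824.73, centroid at (150.00, 123.00).
ΣA = 50975.27 in², ΣAX̄ = 6450289.94 in³, ΣAȲ = 5791557.75 in³.
X̄ = 6450289.94/50975.27 = 126.54 in; Ȳ = 5791557.75/50975.27 = 113.62 in.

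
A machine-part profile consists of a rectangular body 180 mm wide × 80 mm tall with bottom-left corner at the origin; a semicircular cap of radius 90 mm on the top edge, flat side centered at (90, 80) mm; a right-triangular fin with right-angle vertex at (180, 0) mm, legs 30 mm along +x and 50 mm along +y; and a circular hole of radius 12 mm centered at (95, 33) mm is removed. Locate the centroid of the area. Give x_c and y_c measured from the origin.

rectangular body: A = 180 × 80 = 14400.00, centroid at (90.00, 40.00).
semicircular top: A = ½π·90² = 12723.45, centroid at (90.00, 118.20).
triangular fin: A = ½·30·50 = 750.00, centroid at (190.00, 16.67).
hole: A = −π·12² = -452.39, centroid at (95.00, 33.00).
ΣA = 27421.06 mm²
ΣAx_c = (14400.00)(90.00) + (12723.45)(90.00) + (750.00)(190.00) + (-452.39)(95.00) = 2540633.53 mm³
ΣAy_c = (14400.00)(40.00) + (12723.45)(118.20) + (750.00)(16.67) + (-452.39)(33.00) = 2077447.17 mm³
x_c = 2540633.53 / 27421.06 = 92.65 mm
y_c = 2077447.17 / 27421.06 = 75.76 mm

x_c = 92.65 mm, y_c = 75.76 mm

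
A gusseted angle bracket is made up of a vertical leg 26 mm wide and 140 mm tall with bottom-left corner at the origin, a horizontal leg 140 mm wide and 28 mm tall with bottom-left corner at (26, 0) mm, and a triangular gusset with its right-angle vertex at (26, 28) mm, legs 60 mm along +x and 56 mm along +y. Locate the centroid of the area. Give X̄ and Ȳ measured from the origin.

X̄ = 54.21 mm, Ȳ = 42.00 mm

Part | A | x̄ᵢ | ȳᵢ | A·x̄ᵢ | A·ȳᵢ
vertical leg | 3640.00 | 13.00 | 70.00 | 47320.00 | 254800.00
horizontal leg | 3920.00 | 96.00 | 14.00 | 376320.00 | 54880.00
gusset | 1680.00 | 46.00 | 46.67 | 77280.00 | 78400.00
Σ | 9240.00 |  |  | 500920.00 | 388080.00
X̄ = 500920.00 / 9240.00 = 54.21 mm
Ȳ = 388080.00 / 9240.00 = 42.00 mm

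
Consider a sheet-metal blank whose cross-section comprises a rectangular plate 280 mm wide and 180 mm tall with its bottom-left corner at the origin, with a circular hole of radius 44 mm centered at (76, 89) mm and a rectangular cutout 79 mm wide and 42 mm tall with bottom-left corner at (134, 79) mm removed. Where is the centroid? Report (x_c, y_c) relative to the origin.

x_c = 146.78 mm, y_c = 89.34 mm

plate: A = 280 × 180 = 50400.00, centroid at (140.00, 90.00).
hole 1: A = −π·44² = -6082.12, centroid at (76.00, 89.00).
hole 2: A = −(79 × 42) = -3318.00, centroid at (173.50, 100.00).
ΣA = 40999.88 mm²
ΣAx_c = (50400.00)(140.00) + (-6082.12)(76.00) + (-3318.00)(173.50) = 6018085.62 mm³
ΣAy_c = (50400.00)(90.00) + (-6082.12)(89.00) + (-3318.00)(100.00) = 3662891.02 mm³
x_c = 6018085.62 / 40999.88 = 146.78 mm
y_c = 3662891.02 / 40999.88 = 89.34 mm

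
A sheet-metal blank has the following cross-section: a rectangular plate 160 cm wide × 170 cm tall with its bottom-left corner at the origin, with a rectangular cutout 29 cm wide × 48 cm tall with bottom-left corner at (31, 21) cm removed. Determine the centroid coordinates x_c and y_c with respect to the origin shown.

x_c = 81.86 cm, y_c = 87.16 cm

plate: A = 160 × 170 = 27200.00, centroid at (80.00, 85.00).
hole: A = −(29 × 48) = -1392.00, centroid at (45.50, 45.00).
ΣA = 25808.00 cm²
ΣAx_c = (27200.00)(80.00) + (-1392.00)(45.50) = 2112664.00 cm³
ΣAy_c = (27200.00)(85.00) + (-1392.00)(45.00) = 2249360.00 cm³
x_c = 2112664.00 / 25808.00 = 81.86 cm
y_c = 2249360.00 / 25808.00 = 87.16 cm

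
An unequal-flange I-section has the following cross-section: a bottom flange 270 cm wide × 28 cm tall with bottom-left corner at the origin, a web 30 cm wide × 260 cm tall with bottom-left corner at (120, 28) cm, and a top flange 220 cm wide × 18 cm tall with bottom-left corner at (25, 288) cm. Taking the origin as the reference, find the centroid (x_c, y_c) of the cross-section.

x_c = 135.00 cm, y_c = 130.14 cm

bottom flange: A = 270 × 28 = 7560.00, centroid at (135.00, 14.00).
web: A = 30 × 260 = 7800.00, centroid at (135.00, 158.00).
top flange: A = 220 × 18 = 3960.00, centroid at (135.00, 297.00).
ΣA = 19320.00 cm²
ΣAx_c = (7560.00)(135.00) + (7800.00)(135.00) + (3960.00)(135.00) = 2608200.00 cm³
ΣAy_c = (7560.00)(14.00) + (7800.00)(158.00) + (3960.00)(297.00) = 2514360.00 cm³
x_c = 2608200.00 / 19320.00 = 135.00 cm
y_c = 2514360.00 / 19320.00 = 130.14 cm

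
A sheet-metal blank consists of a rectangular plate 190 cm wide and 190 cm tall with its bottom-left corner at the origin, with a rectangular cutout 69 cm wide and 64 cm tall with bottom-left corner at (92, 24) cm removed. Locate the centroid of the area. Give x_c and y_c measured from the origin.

plate: A = 190 × 190 = 36100.00, centroid at (95.00, 95.00).
hole: A = −(69 × 64) = -4416.00, centroid at (126.50, 56.00).
ΣA = 31684.00 cm², ΣAx_c = 2870876.00 cm³, ΣAy_c = 3182204.00 cm³.
x_c = 2870876.00/31684.00 = 90.61 cm; y_c = 3182204.00/31684.00 = 100.44 cm.

x_c = 90.61 cm, y_c = 100.44 cm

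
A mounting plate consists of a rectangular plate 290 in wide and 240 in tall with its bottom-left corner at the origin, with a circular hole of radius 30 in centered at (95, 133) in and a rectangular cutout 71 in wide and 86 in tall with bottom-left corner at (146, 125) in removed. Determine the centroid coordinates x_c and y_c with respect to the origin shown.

Part | A | x̄ᵢ | ȳᵢ | A·x̄ᵢ | A·ȳᵢ
plate | 69600.00 | 145.00 | 120.00 | 10092000.00 | 8352000.00
hole 1 | -2827.43 | 95.00 | 133.00 | -268606.17 | -376048.64
hole 2 | -6106.00 | 181.50 | 168.00 | -1108239.00 | -1025808.00
Σ | 60666.57 |  |  | 8715154.83 | 6950143.36
x_c = 8715154.83 / 60666.57 = 143.66 in
y_c = 6950143.36 / 60666.57 = 114.56 in

x_c = 143.66 in, y_c = 114.56 in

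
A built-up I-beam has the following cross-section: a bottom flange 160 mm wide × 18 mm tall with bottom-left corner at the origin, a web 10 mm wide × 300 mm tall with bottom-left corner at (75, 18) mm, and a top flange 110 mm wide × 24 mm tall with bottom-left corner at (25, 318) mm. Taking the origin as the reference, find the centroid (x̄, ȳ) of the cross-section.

x̄ = 80.00 mm, ȳ = 164.45 mm

Part | A | x̄ᵢ | ȳᵢ | A·x̄ᵢ | A·ȳᵢ
bottom flange | 2880.00 | 80.00 | 9.00 | 230400.00 | 25920.00
web | 3000.00 | 80.00 | 168.00 | 240000.00 | 504000.00
top flange | 2640.00 | 80.00 | 330.00 | 211200.00 | 871200.00
Σ | 8520.00 |  |  | 681600.00 | 1401120.00
x̄ = 681600.00 / 8520.00 = 80.00 mm
ȳ = 1401120.00 / 8520.00 = 164.45 mm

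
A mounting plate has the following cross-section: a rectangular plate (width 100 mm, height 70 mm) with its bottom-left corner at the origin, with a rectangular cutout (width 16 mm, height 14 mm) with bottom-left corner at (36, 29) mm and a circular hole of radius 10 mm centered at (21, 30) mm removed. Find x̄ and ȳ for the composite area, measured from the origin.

x̄ = 51.62 mm, ȳ = 35.21 mm

plate: A = 100 × 70 = 7000.00, centroid at (50.00, 35.00).
hole 1: A = −(16 × 14) = -224.00, centroid at (44.00, 36.00).
hole 2: A = −π·10² = -314.16, centroid at (21.00, 30.00).
ΣA = 6461.84 mm², ΣAx̄ = 333546.66 mm³, ΣAȳ = 227511.22 mm³.
x̄ = 333546.66/6461.84 = 51.62 mm; ȳ = 227511.22/6461.84 = 35.21 mm.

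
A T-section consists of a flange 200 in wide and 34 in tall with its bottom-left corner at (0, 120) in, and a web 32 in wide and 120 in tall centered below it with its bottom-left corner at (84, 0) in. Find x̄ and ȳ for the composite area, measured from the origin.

x̄ = 100.00 in, ȳ = 109.21 in

web: A = 32 × 120 = 3840.00, centroid at (100.00, 60.00).
flange: A = 200 × 34 = 6800.00, centroid at (100.00, 137.00).
ΣA = 10640.00 in², ΣAx̄ = 1064000.00 in³, ΣAȳ = 1162000.00 in³.
x̄ = 1064000.00/10640.00 = 100.00 in; ȳ = 1162000.00/10640.00 = 109.21 in.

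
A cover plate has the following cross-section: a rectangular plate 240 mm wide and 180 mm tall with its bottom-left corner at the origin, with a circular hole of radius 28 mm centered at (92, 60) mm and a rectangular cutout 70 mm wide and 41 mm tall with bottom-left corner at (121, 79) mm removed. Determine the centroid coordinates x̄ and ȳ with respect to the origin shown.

plate: A = 240 × 180 = 43200.00, centroid at (120.00, 90.00).
hole 1: A = −π·28² = -2463.01, centroid at (92.00, 60.00).
hole 2: A = −(70 × 41) = -2870.00, centroid at (156.00, 99.50).
ΣA = 37866.99 mm²
ΣAx̄ = (43200.00)(120.00) + (-2463.01)(92.00) + (-2870.00)(156.00) = 4509683.21 mm³
ΣAȳ = (43200.00)(90.00) + (-2463.01)(60.00) + (-2870.00)(99.50) = 3454654.48 mm³
x̄ = 4509683.21 / 37866.99 = 119.09 mm
ȳ = 3454654.48 / 37866.99 = 91.23 mm

x̄ = 119.09 mm, ȳ = 91.23 mm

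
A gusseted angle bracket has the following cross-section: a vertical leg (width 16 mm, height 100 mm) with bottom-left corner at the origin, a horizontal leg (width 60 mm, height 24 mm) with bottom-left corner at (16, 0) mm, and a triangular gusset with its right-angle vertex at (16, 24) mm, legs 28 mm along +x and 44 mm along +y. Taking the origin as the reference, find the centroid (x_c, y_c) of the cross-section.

x_c = 25.89 mm, y_c = 33.12 mm

Part | A | x̄ᵢ | ȳᵢ | A·x̄ᵢ | A·ȳᵢ
vertical leg | 1600.00 | 8.00 | 50.00 | 12800.00 | 80000.00
horizontal leg | 1440.00 | 46.00 | 12.00 | 66240.00 | 17280.00
gusset | 616.00 | 25.33 | 38.67 | 15605.33 | 23818.67
Σ | 3656.00 |  |  | 94645.33 | 121098.67
x_c = 94645.33 / 3656.00 = 25.89 mm
y_c = 121098.67 / 3656.00 = 33.12 mm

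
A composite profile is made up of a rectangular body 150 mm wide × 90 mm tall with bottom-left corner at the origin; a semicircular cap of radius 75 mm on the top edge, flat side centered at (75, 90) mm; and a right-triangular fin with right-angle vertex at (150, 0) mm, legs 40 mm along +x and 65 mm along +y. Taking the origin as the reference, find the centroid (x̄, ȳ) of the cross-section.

x̄ = 79.86 mm, ȳ = 72.44 mm

rectangular body: A = 150 × 90 = 13500.00, centroid at (75.00, 45.00).
semicircular top: A = ½π·75² = 8835.73, centroid at (75.00, 121.83).
triangular fin: A = ½·40·65 = 1300.00, centroid at (163.33, 21.67).
ΣA = 23635.73 mm²
ΣAx̄ = (13500.00)(75.00) + (8835.73)(75.00) + (1300.00)(163.33) = 1887513.03 mm³
ΣAȳ = (13500.00)(45.00) + (8835.73)(121.83) + (1300.00)(21.67) = 1712132.31 mm³
x̄ = 1887513.03 / 23635.73 = 79.86 mm
ȳ = 1712132.31 / 23635.73 = 72.44 mm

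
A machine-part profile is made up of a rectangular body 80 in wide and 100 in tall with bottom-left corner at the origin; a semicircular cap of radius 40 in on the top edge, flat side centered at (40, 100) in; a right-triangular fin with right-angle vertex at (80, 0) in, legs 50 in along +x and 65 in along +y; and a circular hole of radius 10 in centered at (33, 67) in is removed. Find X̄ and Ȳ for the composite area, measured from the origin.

X̄ = 47.97 in, Ȳ = 59.89 in

rectangular body: A = 80 × 100 = 8000.00, centroid at (40.00, 50.00).
semicircular top: A = ½π·40² = 2513.27, centroid at (40.00, 116.98).
triangular fin: A = ½·50·65 = 1625.00, centroid at (96.67, 21.67).
hole: A = −π·10² = -314.16, centroid at (33.00, 67.00).
ΣA = 11824.11 in², ΣAX̄ = 567247.04 in³, ΣAȲ = 708153.74 in³.
X̄ = 567247.04/11824.11 = 47.97 in; Ȳ = 708153.74/11824.11 = 59.89 in.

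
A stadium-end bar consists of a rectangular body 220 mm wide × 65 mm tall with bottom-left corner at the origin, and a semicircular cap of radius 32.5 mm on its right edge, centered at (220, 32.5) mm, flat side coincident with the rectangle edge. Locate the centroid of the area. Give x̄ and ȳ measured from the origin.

rectangular body: A = 220 × 65 = 14300.00, centroid at (110.00, 32.50).
semicircular end: A = ½π·32.5² = 1659.15, centroid at (233.79, 32.50).
ΣA = 15959.15 mm²
ΣAx̄ = (14300.00)(110.00) + (1659.15)(233.79) = 1960899.21 mm³
ΣAȳ = (14300.00)(32.50) + (1659.15)(32.50) = 518672.49 mm³
x̄ = 1960899.21 / 15959.15 = 122.87 mm
ȳ = 518672.49 / 15959.15 = 32.50 mm

x̄ = 122.87 mm, ȳ = 32.50 mm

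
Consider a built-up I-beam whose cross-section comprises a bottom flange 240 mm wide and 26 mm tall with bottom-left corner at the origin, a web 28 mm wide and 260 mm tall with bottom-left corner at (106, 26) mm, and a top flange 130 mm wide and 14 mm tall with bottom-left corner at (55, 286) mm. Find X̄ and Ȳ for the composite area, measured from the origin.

X̄ = 120.00 mm, Ȳ = 114.08 mm

Part | A | x̄ᵢ | ȳᵢ | A·x̄ᵢ | A·ȳᵢ
bottom flange | 6240.00 | 120.00 | 13.00 | 748800.00 | 81120.00
web | 7280.00 | 120.00 | 156.00 | 873600.00 | 1135680.00
top flange | 1820.00 | 120.00 | 293.00 | 218400.00 | 533260.00
Σ | 15340.00 |  |  | 1840800.00 | 1750060.00
X̄ = 1840800.00 / 15340.00 = 120.00 mm
Ȳ = 1750060.00 / 15340.00 = 114.08 mm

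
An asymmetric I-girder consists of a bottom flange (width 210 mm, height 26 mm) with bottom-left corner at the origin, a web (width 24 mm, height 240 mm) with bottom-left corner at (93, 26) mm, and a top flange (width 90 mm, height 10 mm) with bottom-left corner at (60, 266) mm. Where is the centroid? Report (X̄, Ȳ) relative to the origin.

bottom flange: A = 210 × 26 = 5460.00, centroid at (105.00, 13.00).
web: A = 24 × 240 = 5760.00, centroid at (105.00, 146.00).
top flange: A = 90 × 10 = 900.00, centroid at (105.00, 271.00).
ΣA = 12120.00 mm², ΣAX̄ = 1272600.00 mm³, ΣAȲ = 1155840.00 mm³.
X̄ = 1272600.00/12120.00 = 105.00 mm; Ȳ = 1155840.00/12120.00 = 95.37 mm.

X̄ = 105.00 mm, Ȳ = 95.37 mm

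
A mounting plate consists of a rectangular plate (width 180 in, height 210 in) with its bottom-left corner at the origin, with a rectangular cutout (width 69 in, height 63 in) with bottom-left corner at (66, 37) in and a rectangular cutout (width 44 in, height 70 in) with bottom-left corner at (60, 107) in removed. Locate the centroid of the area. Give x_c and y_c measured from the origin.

x_c = 89.31 in, y_c = 106.47 in

Part | A | x̄ᵢ | ȳᵢ | A·x̄ᵢ | A·ȳᵢ
plate | 37800.00 | 90.00 | 105.00 | 3402000.00 | 3969000.00
hole 1 | -4347.00 | 100.50 | 68.50 | -436873.50 | -297769.50
hole 2 | -3080.00 | 82.00 | 142.00 | -252560.00 | -437360.00
Σ | 30373.00 |  |  | 2712566.50 | 3233870.50
x_c = 2712566.50 / 30373.00 = 89.31 in
y_c = 3233870.50 / 30373.00 = 106.47 in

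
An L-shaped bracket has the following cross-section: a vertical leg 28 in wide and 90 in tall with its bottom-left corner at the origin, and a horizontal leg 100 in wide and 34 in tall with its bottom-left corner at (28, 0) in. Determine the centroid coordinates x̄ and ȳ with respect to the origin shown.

vertical leg: A = 28 × 90 = 2520.00, centroid at (14.00, 45.00).
horizontal leg: A = 100 × 34 = 3400.00, centroid at (78.00, 17.00).
ΣA = 5920.00 in², ΣAx̄ = 300480.00 in³, ΣAȳ = 171200.00 in³.
x̄ = 300480.00/5920.00 = 50.76 in; ȳ = 171200.00/5920.00 = 28.92 in.

x̄ = 50.76 in, ȳ = 28.92 in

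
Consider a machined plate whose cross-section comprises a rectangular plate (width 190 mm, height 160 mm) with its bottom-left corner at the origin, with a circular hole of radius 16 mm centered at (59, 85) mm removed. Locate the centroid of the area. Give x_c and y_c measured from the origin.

x_c = 95.98 mm, y_c = 79.86 mm

plate: A = 190 × 160 = 30400.00, centroid at (95.00, 80.00).
hole: A = −π·16² = -804.25, centroid at (59.00, 85.00).
ΣA = 29595.75 mm²
ΣAx_c = (30400.00)(95.00) + (-804.25)(59.00) = 2840549.38 mm³
ΣAy_c = (30400.00)(80.00) + (-804.25)(85.00) = 2363638.94 mm³
x_c = 2840549.38 / 29595.75 = 95.98 mm
y_c = 2363638.94 / 29595.75 = 79.86 mm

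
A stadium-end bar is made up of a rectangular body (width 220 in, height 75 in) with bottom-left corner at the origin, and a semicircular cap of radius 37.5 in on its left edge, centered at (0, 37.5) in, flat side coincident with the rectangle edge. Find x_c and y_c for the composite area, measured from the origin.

x_c = 95.13 in, y_c = 37.50 in

rectangular body: A = 220 × 75 = 16500.00, centroid at (110.00, 37.50).
semicircular end: A = ½π·37.5² = 2208.93, centroid at (-15.92, 37.50).
ΣA = 18708.93 in², ΣAx_c = 1779843.75 in³, ΣAy_c = 701584.96 in³.
x_c = 1779843.75/18708.93 = 95.13 in; y_c = 701584.96/18708.93 = 37.50 in.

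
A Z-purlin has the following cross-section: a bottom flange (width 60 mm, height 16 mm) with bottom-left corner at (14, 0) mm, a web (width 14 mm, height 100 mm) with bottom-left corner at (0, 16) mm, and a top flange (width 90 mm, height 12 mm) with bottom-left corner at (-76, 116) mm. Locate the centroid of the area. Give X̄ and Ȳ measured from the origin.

X̄ = 5.40 mm, Ȳ = 67.40 mm

bottom flange: A = 60 × 16 = 960.00, centroid at (44.00, 8.00).
web: A = 14 × 100 = 1400.00, centroid at (7.00, 66.00).
top flange: A = 90 × 12 = 1080.00, centroid at (-31.00, 122.00).
ΣA = 3440.00 mm²
ΣAX̄ = (960.00)(44.00) + (1400.00)(7.00) + (1080.00)(-31.00) = 18560.00 mm³
ΣAȲ = (960.00)(8.00) + (1400.00)(66.00) + (1080.00)(122.00) = 231840.00 mm³
X̄ = 18560.00 / 3440.00 = 5.40 mm
Ȳ = 231840.00 / 3440.00 = 67.40 mm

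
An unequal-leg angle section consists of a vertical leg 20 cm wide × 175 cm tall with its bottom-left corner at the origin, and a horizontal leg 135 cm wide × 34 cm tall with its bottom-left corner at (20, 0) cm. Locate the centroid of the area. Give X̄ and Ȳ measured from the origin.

vertical leg: A = 20 × 175 = 3500.00, centroid at (10.00, 87.50).
horizontal leg: A = 135 × 34 = 4590.00, centroid at (87.50, 17.00).
ΣA = 8090.00 cm²
ΣAX̄ = (3500.00)(10.00) + (4590.00)(87.50) = 436625.00 cm³
ΣAȲ = (3500.00)(87.50) + (4590.00)(17.00) = 384280.00 cm³
X̄ = 436625.00 / 8090.00 = 53.97 cm
Ȳ = 384280.00 / 8090.00 = 47.50 cm

X̄ = 53.97 cm, Ȳ = 47.50 cm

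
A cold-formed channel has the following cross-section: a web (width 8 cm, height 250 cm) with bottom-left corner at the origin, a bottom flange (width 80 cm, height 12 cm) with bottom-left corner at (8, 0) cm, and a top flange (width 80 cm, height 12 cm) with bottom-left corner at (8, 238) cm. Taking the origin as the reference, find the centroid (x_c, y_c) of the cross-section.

web: A = 8 × 250 = 2000.00, centroid at (4.00, 125.00).
bottom flange: A = 80 × 12 = 960.00, centroid at (48.00, 6.00).
top flange: A = 80 × 12 = 960.00, centroid at (48.00, 244.00).
ΣA = 3920.00 cm²
ΣAx_c = (2000.00)(4.00) + (960.00)(48.00) + (960.00)(48.00) = 100160.00 cm³
ΣAy_c = (2000.00)(125.00) + (960.00)(6.00) + (960.00)(244.00) = 490000.00 cm³
x_c = 100160.00 / 3920.00 = 25.55 cm
y_c = 490000.00 / 3920.00 = 125.00 cm

x_c = 25.55 cm, y_c = 125.00 cm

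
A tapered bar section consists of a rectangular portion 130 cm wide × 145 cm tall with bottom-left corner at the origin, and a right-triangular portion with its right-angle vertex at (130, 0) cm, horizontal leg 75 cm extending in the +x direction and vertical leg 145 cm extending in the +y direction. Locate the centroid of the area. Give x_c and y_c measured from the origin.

rectangular portion: A = 130 × 145 = 18850.00, centroid at (65.00, 72.50).
triangular portion: A = ½·75·145 = 5437.50, centroid at (155.00, 48.33).
ΣA = 24287.50 cm²
ΣAx_c = (18850.00)(65.00) + (5437.50)(155.00) = 2068062.50 cm³
ΣAy_c = (18850.00)(72.50) + (5437.50)(48.33) = 1629437.50 cm³
x_c = 2068062.50 / 24287.50 = 85.15 cm
y_c = 1629437.50 / 24287.50 = 67.09 cm

x_c = 85.15 cm, y_c = 67.09 cm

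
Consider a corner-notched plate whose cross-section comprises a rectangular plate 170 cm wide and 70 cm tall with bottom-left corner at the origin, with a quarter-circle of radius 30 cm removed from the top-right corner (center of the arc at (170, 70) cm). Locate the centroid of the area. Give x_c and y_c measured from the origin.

x_c = 80.44 cm, y_c = 33.59 cm

Part | A | x̄ᵢ | ȳᵢ | A·x̄ᵢ | A·ȳᵢ
plate | 11900.00 | 85.00 | 35.00 | 1011500.00 | 416500.00
removed quarter-circle | -706.86 | 157.27 | 57.27 | -111165.92 | -40480.08
Σ | 11193.14 |  |  | 900334.08 | 376019.92
x_c = 900334.08 / 11193.14 = 80.44 cm
y_c = 376019.92 / 11193.14 = 33.59 cm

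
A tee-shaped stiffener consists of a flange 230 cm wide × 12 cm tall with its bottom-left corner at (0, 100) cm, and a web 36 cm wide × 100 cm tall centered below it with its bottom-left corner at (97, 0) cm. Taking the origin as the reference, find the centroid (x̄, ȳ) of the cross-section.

web: A = 36 × 100 = 3600.00, centroid at (115.00, 50.00).
flange: A = 230 × 12 = 2760.00, centroid at (115.00, 106.00).
ΣA = 6360.00 cm²
ΣAx̄ = (3600.00)(115.00) + (2760.00)(115.00) = 731400.00 cm³
ΣAȳ = (3600.00)(50.00) + (2760.00)(106.00) = 472560.00 cm³
x̄ = 731400.00 / 6360.00 = 115.00 cm
ȳ = 472560.00 / 6360.00 = 74.30 cm

x̄ = 115.00 cm, ȳ = 74.30 cm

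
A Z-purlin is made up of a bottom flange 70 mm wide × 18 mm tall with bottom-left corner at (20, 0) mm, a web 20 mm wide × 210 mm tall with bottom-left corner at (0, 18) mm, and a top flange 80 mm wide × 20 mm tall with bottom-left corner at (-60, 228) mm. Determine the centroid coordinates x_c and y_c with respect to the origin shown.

x_c = 11.23 mm, y_c = 128.72 mm

bottom flange: A = 70 × 18 = 1260.00, centroid at (55.00, 9.00).
web: A = 20 × 210 = 4200.00, centroid at (10.00, 123.00).
top flange: A = 80 × 20 = 1600.00, centroid at (-20.00, 238.00).
ΣA = 7060.00 mm², ΣAx_c = 79300.00 mm³, ΣAy_c = 908740.00 mm³.
x_c = 79300.00/7060.00 = 11.23 mm; y_c = 908740.00/7060.00 = 128.72 mm.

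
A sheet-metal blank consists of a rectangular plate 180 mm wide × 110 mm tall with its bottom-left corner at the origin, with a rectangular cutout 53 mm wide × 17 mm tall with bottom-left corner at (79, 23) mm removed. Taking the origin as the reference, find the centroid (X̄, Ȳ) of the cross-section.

X̄ = 89.26 mm, Ȳ = 56.12 mm

plate: A = 180 × 110 = 19800.00, centroid at (90.00, 55.00).
hole: A = −(53 × 17) = -901.00, centroid at (105.50, 31.50).
ΣA = 18899.00 mm², ΣAX̄ = 1686944.50 mm³, ΣAȲ = 1060618.50 mm³.
X̄ = 1686944.50/18899.00 = 89.26 mm; Ȳ = 1060618.50/18899.00 = 56.12 mm.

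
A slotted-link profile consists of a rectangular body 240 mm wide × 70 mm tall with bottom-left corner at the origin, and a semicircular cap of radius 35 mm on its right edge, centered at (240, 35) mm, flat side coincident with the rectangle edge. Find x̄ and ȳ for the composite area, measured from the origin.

x̄ = 133.86 mm, ȳ = 35.00 mm

rectangular body: A = 240 × 70 = 16800.00, centroid at (120.00, 35.00).
semicircular end: A = ½π·35² = 1924.23, centroid at (254.85, 35.00).
ΣA = 18724.23 mm²
ΣAx̄ = (16800.00)(120.00) + (1924.23)(254.85) = 2506397.45 mm³
ΣAȳ = (16800.00)(35.00) + (1924.23)(35.00) = 655347.89 mm³
x̄ = 2506397.45 / 18724.23 = 133.86 mm
ȳ = 655347.89 / 18724.23 = 35.00 mm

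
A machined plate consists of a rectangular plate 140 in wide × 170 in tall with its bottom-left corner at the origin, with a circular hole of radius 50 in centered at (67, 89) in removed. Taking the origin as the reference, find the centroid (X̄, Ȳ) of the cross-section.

X̄ = 71.48 in, Ȳ = 83.03 in

plate: A = 140 × 170 = 23800.00, centroid at (70.00, 85.00).
hole: A = −π·50² = -7853.98, centroid at (67.00, 89.00).
ΣA = 15946.02 in², ΣAX̄ = 1139783.23 in³, ΣAȲ = 1323995.63 in³.
X̄ = 1139783.23/15946.02 = 71.48 in; Ȳ = 1323995.63/15946.02 = 83.03 in.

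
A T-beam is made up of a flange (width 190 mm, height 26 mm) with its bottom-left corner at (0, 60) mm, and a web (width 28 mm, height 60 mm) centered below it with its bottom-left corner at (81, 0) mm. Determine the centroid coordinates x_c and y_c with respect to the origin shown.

x_c = 95.00 mm, y_c = 62.09 mm

Part | A | x̄ᵢ | ȳᵢ | A·x̄ᵢ | A·ȳᵢ
web | 1680.00 | 95.00 | 30.00 | 159600.00 | 50400.00
flange | 4940.00 | 95.00 | 73.00 | 469300.00 | 360620.00
Σ | 6620.00 |  |  | 628900.00 | 411020.00
x_c = 628900.00 / 6620.00 = 95.00 mm
y_c = 411020.00 / 6620.00 = 62.09 mm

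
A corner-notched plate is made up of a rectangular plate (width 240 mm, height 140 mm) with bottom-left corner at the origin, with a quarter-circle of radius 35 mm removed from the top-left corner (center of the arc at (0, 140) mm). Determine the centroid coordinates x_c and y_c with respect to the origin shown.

plate: A = 240 × 140 = 33600.00, centroid at (120.00, 70.00).
removed quarter-circle: A = −¼π·35² = -962.11, centroid at (14.85, 125.15).
ΣA = 32637.89 mm², ΣAx_c = 4017708.33 mm³, ΣAy_c = 2231595.88 mm³.
x_c = 4017708.33/32637.89 = 123.10 mm; y_c = 2231595.88/32637.89 = 68.37 mm.

x_c = 123.10 mm, y_c = 68.37 mm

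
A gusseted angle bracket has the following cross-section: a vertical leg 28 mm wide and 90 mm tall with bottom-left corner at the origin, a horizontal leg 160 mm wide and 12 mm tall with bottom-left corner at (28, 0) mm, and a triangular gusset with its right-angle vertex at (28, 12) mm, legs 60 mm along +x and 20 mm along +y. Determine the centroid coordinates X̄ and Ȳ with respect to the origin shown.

Part | A | x̄ᵢ | ȳᵢ | A·x̄ᵢ | A·ȳᵢ
vertical leg | 2520.00 | 14.00 | 45.00 | 35280.00 | 113400.00
horizontal leg | 1920.00 | 108.00 | 6.00 | 207360.00 | 11520.00
gusset | 600.00 | 48.00 | 18.67 | 28800.00 | 11200.00
Σ | 5040.00 |  |  | 271440.00 | 136120.00
X̄ = 271440.00 / 5040.00 = 53.86 mm
Ȳ = 136120.00 / 5040.00 = 27.01 mm

X̄ = 53.86 mm, Ȳ = 27.01 mm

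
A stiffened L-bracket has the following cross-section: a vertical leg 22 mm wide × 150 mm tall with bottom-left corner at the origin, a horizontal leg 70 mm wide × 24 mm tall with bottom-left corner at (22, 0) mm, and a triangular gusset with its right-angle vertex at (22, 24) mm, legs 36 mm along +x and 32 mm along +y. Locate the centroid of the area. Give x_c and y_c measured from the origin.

Part | A | x̄ᵢ | ȳᵢ | A·x̄ᵢ | A·ȳᵢ
vertical leg | 3300.00 | 11.00 | 75.00 | 36300.00 | 247500.00
horizontal leg | 1680.00 | 57.00 | 12.00 | 95760.00 | 20160.00
gusset | 576.00 | 34.00 | 34.67 | 19584.00 | 19968.00
Σ | 5556.00 |  |  | 151644.00 | 287628.00
x_c = 151644.00 / 5556.00 = 27.29 mm
y_c = 287628.00 / 5556.00 = 51.77 mm

x_c = 27.29 mm, y_c = 51.77 mm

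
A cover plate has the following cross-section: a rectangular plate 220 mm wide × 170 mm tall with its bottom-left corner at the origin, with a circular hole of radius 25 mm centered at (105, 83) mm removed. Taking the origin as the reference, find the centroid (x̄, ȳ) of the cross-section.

Part | A | x̄ᵢ | ȳᵢ | A·x̄ᵢ | A·ȳᵢ
plate | 37400.00 | 110.00 | 85.00 | 4114000.00 | 3179000.00
hole | -1963.50 | 105.00 | 83.00 | -206167.02 | -162970.12
Σ | 35436.50 |  |  | 3907832.98 | 3016029.88
x̄ = 3907832.98 / 35436.50 = 110.28 mm
ȳ = 3016029.88 / 35436.50 = 85.11 mm

x̄ = 110.28 mm, ȳ = 85.11 mm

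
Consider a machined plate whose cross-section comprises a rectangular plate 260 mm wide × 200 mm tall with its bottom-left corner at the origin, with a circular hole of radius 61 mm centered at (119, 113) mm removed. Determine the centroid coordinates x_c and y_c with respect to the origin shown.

x_c = 133.19 mm, y_c = 96.23 mm

plate: A = 260 × 200 = 52000.00, centroid at (130.00, 100.00).
hole: A = −π·61² = -11689.87, centroid at (119.00, 113.00).
ΣA = 40310.13 mm²
ΣAx_c = (52000.00)(130.00) + (-11689.87)(119.00) = 5368905.91 mm³
ΣAy_c = (52000.00)(100.00) + (-11689.87)(113.00) = 3879045.11 mm³
x_c = 5368905.91 / 40310.13 = 133.19 mm
y_c = 3879045.11 / 40310.13 = 96.23 mm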